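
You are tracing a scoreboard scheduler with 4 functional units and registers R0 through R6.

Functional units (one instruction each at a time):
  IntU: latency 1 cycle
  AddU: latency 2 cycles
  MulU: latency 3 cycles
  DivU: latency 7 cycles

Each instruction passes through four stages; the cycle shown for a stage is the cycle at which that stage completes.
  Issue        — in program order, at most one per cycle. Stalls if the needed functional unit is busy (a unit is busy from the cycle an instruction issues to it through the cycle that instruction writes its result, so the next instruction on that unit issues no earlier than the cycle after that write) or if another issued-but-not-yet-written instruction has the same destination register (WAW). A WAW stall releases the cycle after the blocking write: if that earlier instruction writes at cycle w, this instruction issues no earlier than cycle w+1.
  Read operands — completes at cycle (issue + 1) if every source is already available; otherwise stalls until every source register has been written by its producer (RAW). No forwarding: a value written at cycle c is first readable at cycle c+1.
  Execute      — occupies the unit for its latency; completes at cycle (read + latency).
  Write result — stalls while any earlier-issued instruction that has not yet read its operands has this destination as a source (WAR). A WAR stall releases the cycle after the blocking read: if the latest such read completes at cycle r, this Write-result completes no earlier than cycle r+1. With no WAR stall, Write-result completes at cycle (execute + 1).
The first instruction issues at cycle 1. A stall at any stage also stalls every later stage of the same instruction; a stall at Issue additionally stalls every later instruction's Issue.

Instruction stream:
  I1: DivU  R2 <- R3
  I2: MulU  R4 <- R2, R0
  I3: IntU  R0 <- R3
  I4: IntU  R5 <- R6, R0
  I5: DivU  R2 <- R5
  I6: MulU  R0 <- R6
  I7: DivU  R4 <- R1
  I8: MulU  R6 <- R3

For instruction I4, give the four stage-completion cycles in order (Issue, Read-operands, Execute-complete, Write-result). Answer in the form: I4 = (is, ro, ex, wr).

I4 = (13, 14, 15, 16)

[1] issue I1 (DivU)
[2] I1 read-ops, issue I2 (MulU)
[3] issue I3 (IntU)
[4] I3 read-ops
[5] I3 finished on IntU
[9] I1 finished on DivU
[10] I1→R2
[11] I2 read-ops
[12] I3→R0
[13] issue I4 (IntU)
[14] I2 finished on MulU, I4 read-ops, issue I5 (DivU)
[15] I2→R4, I4 finished on IntU
[16] I4→R5, issue I6 (MulU)
[17] I5 read-ops, I6 read-ops
[20] I6 finished on MulU
[21] I6→R0
[24] I5 finished on DivU
[25] I5→R2
[26] issue I7 (DivU)
[27] I7 read-ops, issue I8 (MulU)
[28] I8 read-ops
[31] I8 finished on MulU
[32] I8→R6
[34] I7 finished on DivU
[35] I7→R4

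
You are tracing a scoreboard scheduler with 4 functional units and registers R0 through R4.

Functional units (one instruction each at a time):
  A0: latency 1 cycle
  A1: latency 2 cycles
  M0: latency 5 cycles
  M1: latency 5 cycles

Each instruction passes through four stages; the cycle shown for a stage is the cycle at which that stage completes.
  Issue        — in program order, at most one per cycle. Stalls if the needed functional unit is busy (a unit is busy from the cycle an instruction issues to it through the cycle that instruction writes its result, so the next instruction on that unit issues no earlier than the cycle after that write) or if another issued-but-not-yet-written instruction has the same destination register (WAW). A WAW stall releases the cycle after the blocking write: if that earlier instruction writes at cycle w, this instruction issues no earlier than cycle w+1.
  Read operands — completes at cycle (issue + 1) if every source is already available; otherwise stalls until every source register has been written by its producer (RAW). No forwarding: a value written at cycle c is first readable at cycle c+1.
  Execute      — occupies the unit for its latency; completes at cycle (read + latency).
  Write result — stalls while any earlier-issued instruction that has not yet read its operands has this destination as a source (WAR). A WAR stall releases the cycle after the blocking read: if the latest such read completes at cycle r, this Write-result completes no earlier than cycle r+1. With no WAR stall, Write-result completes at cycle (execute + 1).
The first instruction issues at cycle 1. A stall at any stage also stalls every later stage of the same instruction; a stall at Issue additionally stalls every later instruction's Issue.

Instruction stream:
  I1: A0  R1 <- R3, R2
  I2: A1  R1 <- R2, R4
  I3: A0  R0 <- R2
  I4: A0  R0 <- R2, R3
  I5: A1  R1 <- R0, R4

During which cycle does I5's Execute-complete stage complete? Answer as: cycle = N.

cycle = 16

[I1] 1/2/3/4
[I2] 5/6/8/9  (WAW R1: wait I1 write@4)
[I3] 6/7/8/9
[I4] 10/11/12/13  (struct: A0 busy until I3 writes@9)
[I5] 11/14/16/17  (RAW R0: wait I4 write@13)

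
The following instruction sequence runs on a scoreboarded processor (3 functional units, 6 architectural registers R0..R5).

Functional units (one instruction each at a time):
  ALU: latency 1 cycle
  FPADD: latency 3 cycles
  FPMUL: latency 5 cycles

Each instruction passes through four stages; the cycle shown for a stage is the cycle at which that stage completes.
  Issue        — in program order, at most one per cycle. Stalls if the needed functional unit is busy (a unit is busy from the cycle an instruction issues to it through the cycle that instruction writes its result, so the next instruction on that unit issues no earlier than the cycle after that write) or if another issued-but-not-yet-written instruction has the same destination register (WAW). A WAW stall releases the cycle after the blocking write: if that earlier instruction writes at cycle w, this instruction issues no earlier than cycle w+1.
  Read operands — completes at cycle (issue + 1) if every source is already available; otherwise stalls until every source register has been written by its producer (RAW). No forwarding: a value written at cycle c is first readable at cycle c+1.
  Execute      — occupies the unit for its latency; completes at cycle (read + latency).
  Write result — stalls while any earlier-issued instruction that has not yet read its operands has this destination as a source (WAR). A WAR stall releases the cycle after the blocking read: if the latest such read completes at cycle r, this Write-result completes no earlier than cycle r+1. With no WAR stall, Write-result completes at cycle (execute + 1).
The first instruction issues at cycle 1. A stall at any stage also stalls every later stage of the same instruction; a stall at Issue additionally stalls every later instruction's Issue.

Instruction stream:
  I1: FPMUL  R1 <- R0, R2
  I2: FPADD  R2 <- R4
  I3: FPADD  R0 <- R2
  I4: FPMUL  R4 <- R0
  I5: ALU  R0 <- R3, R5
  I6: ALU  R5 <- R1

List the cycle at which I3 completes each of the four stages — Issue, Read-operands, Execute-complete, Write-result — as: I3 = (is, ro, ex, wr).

c1: I1 issues→FPMUL
c2: I1 reads | I2 issues→FPADD
c3: I2 reads
c6: I2 exec-done
c7: I1 exec-done | I2 writes R2
c8: I1 writes R1 | I3 issues→FPADD
c9: I3 reads | I4 issues→FPMUL
c12: I3 exec-done
c13: I3 writes R0
c14: I4 reads | I5 issues→ALU
c15: I5 reads
c16: I5 exec-done
c17: I5 writes R0
c18: I6 issues→ALU
c19: I4 exec-done | I6 reads
c20: I4 writes R4 | I6 exec-done
c21: I6 writes R5

I3 = (8, 9, 12, 13)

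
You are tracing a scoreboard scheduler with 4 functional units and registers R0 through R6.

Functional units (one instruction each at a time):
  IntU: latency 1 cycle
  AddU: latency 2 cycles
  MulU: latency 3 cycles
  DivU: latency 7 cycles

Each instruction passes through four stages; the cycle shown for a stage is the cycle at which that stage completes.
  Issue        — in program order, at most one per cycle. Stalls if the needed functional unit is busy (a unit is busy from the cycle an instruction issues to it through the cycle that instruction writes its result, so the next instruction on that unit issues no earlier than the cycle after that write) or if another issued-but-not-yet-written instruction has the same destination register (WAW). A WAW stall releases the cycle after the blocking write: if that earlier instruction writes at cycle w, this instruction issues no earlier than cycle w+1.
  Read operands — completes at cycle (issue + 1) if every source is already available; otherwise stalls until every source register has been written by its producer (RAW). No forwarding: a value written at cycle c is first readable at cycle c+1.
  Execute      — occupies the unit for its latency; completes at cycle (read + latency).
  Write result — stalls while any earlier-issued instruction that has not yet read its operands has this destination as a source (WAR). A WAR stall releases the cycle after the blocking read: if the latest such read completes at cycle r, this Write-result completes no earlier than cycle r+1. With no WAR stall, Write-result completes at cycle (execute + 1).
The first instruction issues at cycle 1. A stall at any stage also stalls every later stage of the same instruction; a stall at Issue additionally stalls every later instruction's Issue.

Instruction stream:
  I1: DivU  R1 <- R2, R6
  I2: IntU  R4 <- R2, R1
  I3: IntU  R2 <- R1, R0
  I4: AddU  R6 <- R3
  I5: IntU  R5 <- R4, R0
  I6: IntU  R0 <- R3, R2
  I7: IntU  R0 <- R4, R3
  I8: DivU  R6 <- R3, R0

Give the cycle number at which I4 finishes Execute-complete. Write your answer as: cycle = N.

cycle = 18

c1: issue I1 (DivU)
c2: I1 read-ops | issue I2 (IntU)
c9: I1 finished on DivU
c10: I1→R1
c11: I2 read-ops
c12: I2 finished on IntU
c13: I2→R4
c14: issue I3 (IntU)
c15: I3 read-ops | issue I4 (AddU)
c16: I3 finished on IntU | I4 read-ops
c17: I3→R2
c18: I4 finished on AddU | issue I5 (IntU)
c19: I4→R6 | I5 read-ops
c20: I5 finished on IntU
c21: I5→R5
c22: issue I6 (IntU)
c23: I6 read-ops
c24: I6 finished on IntU
c25: I6→R0
c26: issue I7 (IntU)
c27: I7 read-ops | issue I8 (DivU)
c28: I7 finished on IntU
c29: I7→R0
c30: I8 read-ops
c37: I8 finished on DivU
c38: I8→R6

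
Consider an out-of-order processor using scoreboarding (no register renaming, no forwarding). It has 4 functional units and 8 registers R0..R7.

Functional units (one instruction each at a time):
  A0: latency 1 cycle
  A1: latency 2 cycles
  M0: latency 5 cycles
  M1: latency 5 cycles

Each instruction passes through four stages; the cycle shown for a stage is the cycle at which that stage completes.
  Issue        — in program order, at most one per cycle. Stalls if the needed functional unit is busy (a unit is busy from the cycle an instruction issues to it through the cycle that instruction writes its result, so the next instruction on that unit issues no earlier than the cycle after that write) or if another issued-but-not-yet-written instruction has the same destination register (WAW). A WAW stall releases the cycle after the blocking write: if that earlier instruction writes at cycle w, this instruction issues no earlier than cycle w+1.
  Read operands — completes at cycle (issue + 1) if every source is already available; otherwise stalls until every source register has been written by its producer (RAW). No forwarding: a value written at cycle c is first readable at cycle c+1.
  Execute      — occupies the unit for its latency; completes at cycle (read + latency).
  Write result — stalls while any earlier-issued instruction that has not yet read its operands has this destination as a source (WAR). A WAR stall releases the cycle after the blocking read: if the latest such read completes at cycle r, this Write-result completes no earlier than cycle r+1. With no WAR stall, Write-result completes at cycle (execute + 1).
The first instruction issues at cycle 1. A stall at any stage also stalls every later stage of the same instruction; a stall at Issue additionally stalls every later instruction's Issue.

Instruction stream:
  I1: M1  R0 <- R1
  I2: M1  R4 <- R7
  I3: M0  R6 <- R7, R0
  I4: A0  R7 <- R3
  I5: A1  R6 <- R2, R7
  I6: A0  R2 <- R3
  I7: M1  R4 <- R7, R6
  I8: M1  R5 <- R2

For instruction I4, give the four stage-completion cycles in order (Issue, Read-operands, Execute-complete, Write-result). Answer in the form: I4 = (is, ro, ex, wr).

[I1] 1/2/7/8
[I2] 9/10/15/16  (struct: M1 busy until I1 writes@8)
[I3] 10/11/16/17
[I4] 11/12/13/14
[I5] 18/19/21/22  (WAW R6: wait I3 write@17)
[I6] 19/20/21/22
[I7] 20/23/28/29  (RAW R6: wait I5 write@22)
[I8] 30/31/36/37  (struct: M1 busy until I7 writes@29)

I4 = (11, 12, 13, 14)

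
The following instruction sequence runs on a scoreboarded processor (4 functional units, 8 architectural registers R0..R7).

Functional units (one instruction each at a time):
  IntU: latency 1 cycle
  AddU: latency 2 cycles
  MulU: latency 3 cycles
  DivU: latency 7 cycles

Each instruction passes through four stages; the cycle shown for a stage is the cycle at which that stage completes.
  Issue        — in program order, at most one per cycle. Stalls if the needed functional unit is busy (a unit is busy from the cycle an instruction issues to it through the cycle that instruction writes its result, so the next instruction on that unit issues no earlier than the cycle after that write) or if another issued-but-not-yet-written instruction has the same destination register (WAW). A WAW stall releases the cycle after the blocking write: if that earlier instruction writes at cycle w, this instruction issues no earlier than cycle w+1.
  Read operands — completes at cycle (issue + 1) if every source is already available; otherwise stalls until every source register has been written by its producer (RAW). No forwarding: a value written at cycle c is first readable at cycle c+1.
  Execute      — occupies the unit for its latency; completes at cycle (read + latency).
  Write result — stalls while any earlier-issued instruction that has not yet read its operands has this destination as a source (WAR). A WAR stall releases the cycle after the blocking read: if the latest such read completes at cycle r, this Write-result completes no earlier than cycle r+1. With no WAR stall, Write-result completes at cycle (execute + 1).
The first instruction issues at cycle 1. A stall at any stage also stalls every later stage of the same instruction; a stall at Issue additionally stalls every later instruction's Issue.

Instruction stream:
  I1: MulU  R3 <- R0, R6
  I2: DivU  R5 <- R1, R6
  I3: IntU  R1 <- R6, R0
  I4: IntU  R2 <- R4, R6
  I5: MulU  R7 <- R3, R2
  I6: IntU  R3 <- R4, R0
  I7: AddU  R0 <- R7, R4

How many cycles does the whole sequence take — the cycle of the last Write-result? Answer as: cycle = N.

cycle = 19

t=1  I1→MulU
t=2  I1 RO · I2→DivU
t=3  I2 RO · I3→IntU
t=4  I3 RO
t=5  I1 EX · I3 EX
t=6  I1 WR R3 · I3 WR R1
t=7  I4→IntU
t=8  I4 RO · I5→MulU
t=9  I4 EX
t=10  I2 EX · I4 WR R2
t=11  I2 WR R5 · I5 RO · I6→IntU
t=12  I6 RO · I7→AddU
t=13  I6 EX
t=14  I5 EX · I6 WR R3
t=15  I5 WR R7
t=16  I7 RO
t=18  I7 EX
t=19  I7 WR R0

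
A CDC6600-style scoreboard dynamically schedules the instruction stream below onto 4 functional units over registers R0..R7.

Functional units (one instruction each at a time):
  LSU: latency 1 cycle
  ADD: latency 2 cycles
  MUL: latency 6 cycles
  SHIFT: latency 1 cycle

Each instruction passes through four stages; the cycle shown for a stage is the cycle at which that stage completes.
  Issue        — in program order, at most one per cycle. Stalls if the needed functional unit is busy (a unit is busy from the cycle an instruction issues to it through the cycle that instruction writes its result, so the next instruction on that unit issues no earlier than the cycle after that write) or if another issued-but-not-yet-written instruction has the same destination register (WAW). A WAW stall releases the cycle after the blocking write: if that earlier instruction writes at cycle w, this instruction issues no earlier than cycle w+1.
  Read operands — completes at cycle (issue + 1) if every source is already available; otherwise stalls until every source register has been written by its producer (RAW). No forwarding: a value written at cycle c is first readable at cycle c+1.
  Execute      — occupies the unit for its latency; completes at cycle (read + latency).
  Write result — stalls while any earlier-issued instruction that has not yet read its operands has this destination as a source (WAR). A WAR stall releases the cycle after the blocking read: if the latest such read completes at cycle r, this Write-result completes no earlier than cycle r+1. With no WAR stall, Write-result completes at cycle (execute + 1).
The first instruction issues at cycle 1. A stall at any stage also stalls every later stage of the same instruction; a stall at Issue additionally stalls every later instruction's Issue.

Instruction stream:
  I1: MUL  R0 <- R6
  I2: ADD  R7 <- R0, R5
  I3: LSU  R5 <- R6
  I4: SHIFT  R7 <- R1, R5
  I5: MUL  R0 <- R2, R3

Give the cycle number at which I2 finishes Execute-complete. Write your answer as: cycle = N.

t=1  I1 issues→MUL
t=2  I1 reads | I2 issues→ADD
t=3  I3 issues→LSU
t=4  I3 reads
t=5  I3 exec-done
t=8  I1 exec-done
t=9  I1 writes R0
t=10  I2 reads
t=11  I3 writes R5
t=12  I2 exec-done
t=13  I2 writes R7
t=14  I4 issues→SHIFT
t=15  I4 reads | I5 issues→MUL
t=16  I4 exec-done | I5 reads
t=17  I4 writes R7
t=22  I5 exec-done
t=23  I5 writes R0

cycle = 12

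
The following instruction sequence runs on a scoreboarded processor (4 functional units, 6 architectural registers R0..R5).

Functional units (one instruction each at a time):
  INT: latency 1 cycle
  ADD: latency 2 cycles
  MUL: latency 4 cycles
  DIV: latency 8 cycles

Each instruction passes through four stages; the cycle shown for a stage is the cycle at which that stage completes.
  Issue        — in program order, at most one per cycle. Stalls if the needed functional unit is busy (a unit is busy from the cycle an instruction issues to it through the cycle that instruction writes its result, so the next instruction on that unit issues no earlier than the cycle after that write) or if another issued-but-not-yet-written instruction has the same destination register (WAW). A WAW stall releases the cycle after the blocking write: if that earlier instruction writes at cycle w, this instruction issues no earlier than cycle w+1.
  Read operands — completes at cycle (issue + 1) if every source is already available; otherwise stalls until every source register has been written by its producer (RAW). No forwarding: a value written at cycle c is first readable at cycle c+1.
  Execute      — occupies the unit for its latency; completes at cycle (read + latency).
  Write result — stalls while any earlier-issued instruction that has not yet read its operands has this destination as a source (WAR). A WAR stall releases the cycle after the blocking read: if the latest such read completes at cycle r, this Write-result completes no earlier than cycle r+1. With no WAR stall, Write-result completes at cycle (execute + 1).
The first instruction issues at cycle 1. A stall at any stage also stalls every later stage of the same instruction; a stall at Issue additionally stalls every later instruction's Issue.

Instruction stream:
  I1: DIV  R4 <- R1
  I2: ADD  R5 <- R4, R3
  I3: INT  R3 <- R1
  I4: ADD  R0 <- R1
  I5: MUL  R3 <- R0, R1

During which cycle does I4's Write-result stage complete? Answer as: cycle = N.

cycle = 20

cycle 1: I1 issues→DIV
cycle 2: I1 reads · I2 issues→ADD
cycle 3: I3 issues→INT
cycle 4: I3 reads
cycle 5: I3 exec-done
cycle 10: I1 exec-done
cycle 11: I1 writes R4
cycle 12: I2 reads
cycle 13: I3 writes R3
cycle 14: I2 exec-done
cycle 15: I2 writes R5
cycle 16: I4 issues→ADD
cycle 17: I4 reads · I5 issues→MUL
cycle 19: I4 exec-done
cycle 20: I4 writes R0
cycle 21: I5 reads
cycle 25: I5 exec-done
cycle 26: I5 writes R3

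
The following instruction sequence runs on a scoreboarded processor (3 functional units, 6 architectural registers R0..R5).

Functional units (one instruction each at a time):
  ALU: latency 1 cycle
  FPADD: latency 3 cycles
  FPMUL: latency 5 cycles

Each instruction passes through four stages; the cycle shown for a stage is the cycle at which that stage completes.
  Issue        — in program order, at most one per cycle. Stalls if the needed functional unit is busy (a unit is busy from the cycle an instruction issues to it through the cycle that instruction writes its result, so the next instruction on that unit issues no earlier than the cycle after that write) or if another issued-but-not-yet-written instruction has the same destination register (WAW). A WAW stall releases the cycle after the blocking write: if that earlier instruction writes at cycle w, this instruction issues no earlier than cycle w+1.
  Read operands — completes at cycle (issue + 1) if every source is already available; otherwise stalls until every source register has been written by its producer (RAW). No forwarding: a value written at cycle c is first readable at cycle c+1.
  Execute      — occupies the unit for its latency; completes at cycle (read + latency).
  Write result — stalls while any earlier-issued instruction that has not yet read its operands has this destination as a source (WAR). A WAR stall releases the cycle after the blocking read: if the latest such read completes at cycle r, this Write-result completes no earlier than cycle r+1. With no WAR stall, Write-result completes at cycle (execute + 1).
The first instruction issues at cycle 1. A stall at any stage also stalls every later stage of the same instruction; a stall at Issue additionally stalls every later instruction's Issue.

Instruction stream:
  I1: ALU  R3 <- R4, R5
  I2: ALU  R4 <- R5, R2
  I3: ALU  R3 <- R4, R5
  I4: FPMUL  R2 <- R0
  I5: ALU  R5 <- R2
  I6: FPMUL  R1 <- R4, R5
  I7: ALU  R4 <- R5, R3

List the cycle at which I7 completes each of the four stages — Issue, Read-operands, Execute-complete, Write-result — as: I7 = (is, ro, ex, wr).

t=1  issue I1 (ALU)
t=2  I1 read-ops
t=3  I1 finished on ALU
t=4  I1→R3
t=5  issue I2 (ALU)
t=6  I2 read-ops
t=7  I2 finished on ALU
t=8  I2→R4
t=9  issue I3 (ALU)
t=10  I3 read-ops · issue I4 (FPMUL)
t=11  I3 finished on ALU · I4 read-ops
t=12  I3→R3
t=13  issue I5 (ALU)
t=16  I4 finished on FPMUL
t=17  I4→R2
t=18  I5 read-ops · issue I6 (FPMUL)
t=19  I5 finished on ALU
t=20  I5→R5
t=21  I6 read-ops · issue I7 (ALU)
t=22  I7 read-ops
t=23  I7 finished on ALU
t=24  I7→R4
t=26  I6 finished on FPMUL
t=27  I6→R1

I7 = (21, 22, 23, 24)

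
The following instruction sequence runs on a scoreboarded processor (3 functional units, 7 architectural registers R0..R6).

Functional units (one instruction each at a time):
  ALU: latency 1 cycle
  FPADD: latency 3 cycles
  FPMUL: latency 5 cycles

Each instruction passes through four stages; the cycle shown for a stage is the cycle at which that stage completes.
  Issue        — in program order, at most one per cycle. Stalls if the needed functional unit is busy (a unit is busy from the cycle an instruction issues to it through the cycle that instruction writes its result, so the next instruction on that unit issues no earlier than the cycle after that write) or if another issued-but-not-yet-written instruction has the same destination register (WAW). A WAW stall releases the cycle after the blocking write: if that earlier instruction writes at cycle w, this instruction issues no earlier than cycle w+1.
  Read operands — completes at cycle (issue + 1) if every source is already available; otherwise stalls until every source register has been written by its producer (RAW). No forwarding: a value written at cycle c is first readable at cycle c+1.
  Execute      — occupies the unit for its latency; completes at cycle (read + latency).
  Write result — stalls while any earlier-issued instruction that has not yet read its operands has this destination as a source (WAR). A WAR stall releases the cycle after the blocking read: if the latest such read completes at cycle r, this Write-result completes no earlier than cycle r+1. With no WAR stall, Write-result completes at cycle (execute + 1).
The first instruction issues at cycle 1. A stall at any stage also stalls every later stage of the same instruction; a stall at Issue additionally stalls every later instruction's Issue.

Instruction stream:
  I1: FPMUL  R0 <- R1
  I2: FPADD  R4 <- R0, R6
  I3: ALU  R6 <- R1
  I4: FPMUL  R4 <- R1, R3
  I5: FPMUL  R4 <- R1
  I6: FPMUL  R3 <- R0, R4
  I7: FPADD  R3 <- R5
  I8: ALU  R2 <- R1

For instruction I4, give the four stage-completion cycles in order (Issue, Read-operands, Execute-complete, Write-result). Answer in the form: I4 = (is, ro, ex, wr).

cycle 1: I1 dispatched to FPMUL
cycle 2: I1 operands ready · I2 dispatched to FPADD
cycle 3: I3 dispatched to ALU
cycle 4: I3 operands ready
cycle 5: I3 complete
cycle 7: I1 complete
cycle 8: R0←I1
cycle 9: I2 operands ready
cycle 10: R6←I3
cycle 12: I2 complete
cycle 13: R4←I2
cycle 14: I4 dispatched to FPMUL
cycle 15: I4 operands ready
cycle 20: I4 complete
cycle 21: R4←I4
cycle 22: I5 dispatched to FPMUL
cycle 23: I5 operands ready
cycle 28: I5 complete
cycle 29: R4←I5
cycle 30: I6 dispatched to FPMUL
cycle 31: I6 operands ready
cycle 36: I6 complete
cycle 37: R3←I6
cycle 38: I7 dispatched to FPADD
cycle 39: I7 operands ready · I8 dispatched to ALU
cycle 40: I8 operands ready
cycle 41: I8 complete
cycle 42: I7 complete · R2←I8
cycle 43: R3←I7

I4 = (14, 15, 20, 21)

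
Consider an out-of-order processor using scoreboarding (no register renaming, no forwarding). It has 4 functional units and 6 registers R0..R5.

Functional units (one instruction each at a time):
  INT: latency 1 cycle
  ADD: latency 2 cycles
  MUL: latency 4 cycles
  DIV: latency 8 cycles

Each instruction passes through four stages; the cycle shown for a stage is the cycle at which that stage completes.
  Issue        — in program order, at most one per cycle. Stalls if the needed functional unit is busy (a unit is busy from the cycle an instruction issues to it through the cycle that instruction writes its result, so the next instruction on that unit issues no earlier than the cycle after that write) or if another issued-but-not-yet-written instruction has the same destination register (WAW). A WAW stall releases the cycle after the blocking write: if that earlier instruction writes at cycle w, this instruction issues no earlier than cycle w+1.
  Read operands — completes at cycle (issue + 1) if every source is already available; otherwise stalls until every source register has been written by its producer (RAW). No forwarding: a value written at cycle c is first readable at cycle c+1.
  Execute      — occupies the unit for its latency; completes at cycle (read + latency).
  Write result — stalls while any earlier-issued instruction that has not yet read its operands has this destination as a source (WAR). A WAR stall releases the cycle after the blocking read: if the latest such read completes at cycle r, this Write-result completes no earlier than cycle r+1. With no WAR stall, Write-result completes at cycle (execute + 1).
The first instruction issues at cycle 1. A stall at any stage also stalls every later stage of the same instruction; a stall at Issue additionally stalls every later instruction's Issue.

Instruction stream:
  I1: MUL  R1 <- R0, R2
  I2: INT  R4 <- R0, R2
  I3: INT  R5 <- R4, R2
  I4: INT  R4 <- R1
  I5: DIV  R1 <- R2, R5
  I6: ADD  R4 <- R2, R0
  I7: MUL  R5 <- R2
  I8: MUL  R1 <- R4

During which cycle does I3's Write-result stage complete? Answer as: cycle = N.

[I1] 1/2/6/7
[I2] 2/3/4/5
[I3] 6/7/8/9  (struct: INT busy until I2 writes@5)
[I4] 10/11/12/13  (struct: INT busy until I3 writes@9)
[I5] 11/12/20/21
[I6] 14/15/17/18  (WAW R4: wait I4 write@13)
[I7] 15/16/20/21
[I8] 22/23/27/28  (struct: MUL busy until I7 writes@21)

cycle = 9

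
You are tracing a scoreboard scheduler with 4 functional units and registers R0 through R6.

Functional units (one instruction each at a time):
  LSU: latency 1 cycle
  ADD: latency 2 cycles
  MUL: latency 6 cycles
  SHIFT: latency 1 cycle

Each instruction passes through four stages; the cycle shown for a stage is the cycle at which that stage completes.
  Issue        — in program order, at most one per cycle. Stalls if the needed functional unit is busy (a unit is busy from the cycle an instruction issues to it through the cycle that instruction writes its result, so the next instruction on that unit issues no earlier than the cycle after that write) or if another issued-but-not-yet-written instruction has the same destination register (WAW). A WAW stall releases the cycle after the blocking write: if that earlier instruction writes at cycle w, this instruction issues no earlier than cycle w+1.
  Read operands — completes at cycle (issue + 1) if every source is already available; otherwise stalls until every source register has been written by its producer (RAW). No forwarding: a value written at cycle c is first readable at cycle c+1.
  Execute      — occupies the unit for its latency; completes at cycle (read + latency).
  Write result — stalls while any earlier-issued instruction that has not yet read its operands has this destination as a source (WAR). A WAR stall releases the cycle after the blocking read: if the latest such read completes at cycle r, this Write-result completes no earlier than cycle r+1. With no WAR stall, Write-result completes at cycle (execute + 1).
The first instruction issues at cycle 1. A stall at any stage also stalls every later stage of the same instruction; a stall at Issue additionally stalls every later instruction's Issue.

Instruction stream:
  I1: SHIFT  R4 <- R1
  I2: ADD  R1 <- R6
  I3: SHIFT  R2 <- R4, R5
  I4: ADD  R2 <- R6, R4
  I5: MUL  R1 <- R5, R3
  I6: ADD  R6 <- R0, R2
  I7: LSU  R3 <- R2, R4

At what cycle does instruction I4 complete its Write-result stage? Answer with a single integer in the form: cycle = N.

t=1  issue I1 (SHIFT)
t=2  I1 read-ops; issue I2 (ADD)
t=3  I1 finished on SHIFT; I2 read-ops
t=4  I1→R4
t=5  I2 finished on ADD; issue I3 (SHIFT)
t=6  I2→R1; I3 read-ops
t=7  I3 finished on SHIFT
t=8  I3→R2
t=9  issue I4 (ADD)
t=10  I4 read-ops; issue I5 (MUL)
t=11  I5 read-ops
t=12  I4 finished on ADD
t=13  I4→R2
t=14  issue I6 (ADD)
t=15  I6 read-ops; issue I7 (LSU)
t=16  I7 read-ops
t=17  I5 finished on MUL; I6 finished on ADD; I7 finished on LSU
t=18  I5→R1; I6→R6; I7→R3

cycle = 13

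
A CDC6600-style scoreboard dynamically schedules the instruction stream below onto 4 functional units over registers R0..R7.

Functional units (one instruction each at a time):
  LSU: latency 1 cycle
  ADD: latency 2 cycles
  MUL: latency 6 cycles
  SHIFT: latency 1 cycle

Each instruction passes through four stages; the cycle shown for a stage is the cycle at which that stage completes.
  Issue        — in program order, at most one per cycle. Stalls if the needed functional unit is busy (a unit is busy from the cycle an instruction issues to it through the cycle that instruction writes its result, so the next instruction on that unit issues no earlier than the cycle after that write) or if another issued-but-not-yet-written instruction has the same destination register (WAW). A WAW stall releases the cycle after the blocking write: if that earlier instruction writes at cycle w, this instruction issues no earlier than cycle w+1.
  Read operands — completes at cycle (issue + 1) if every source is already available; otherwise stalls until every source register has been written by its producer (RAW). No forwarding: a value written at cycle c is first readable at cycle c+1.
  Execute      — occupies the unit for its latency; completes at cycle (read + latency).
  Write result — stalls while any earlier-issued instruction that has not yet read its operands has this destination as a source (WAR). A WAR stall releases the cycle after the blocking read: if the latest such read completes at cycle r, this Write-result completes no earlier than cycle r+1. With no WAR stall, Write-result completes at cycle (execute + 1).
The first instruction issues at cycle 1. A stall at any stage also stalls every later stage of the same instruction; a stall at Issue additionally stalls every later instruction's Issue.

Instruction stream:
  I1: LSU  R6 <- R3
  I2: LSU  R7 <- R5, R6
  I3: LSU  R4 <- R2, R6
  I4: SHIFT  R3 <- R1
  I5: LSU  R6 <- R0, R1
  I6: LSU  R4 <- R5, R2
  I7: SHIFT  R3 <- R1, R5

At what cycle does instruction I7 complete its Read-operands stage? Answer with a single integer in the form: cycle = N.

cycle = 19

[1] issue I1 (LSU)
[2] I1 read-ops
[3] I1 finished on LSU
[4] I1→R6
[5] issue I2 (LSU)
[6] I2 read-ops
[7] I2 finished on LSU
[8] I2→R7
[9] issue I3 (LSU)
[10] I3 read-ops; issue I4 (SHIFT)
[11] I3 finished on LSU; I4 read-ops
[12] I3→R4; I4 finished on SHIFT
[13] I4→R3; issue I5 (LSU)
[14] I5 read-ops
[15] I5 finished on LSU
[16] I5→R6
[17] issue I6 (LSU)
[18] I6 read-ops; issue I7 (SHIFT)
[19] I6 finished on LSU; I7 read-ops
[20] I6→R4; I7 finished on SHIFT
[21] I7→R3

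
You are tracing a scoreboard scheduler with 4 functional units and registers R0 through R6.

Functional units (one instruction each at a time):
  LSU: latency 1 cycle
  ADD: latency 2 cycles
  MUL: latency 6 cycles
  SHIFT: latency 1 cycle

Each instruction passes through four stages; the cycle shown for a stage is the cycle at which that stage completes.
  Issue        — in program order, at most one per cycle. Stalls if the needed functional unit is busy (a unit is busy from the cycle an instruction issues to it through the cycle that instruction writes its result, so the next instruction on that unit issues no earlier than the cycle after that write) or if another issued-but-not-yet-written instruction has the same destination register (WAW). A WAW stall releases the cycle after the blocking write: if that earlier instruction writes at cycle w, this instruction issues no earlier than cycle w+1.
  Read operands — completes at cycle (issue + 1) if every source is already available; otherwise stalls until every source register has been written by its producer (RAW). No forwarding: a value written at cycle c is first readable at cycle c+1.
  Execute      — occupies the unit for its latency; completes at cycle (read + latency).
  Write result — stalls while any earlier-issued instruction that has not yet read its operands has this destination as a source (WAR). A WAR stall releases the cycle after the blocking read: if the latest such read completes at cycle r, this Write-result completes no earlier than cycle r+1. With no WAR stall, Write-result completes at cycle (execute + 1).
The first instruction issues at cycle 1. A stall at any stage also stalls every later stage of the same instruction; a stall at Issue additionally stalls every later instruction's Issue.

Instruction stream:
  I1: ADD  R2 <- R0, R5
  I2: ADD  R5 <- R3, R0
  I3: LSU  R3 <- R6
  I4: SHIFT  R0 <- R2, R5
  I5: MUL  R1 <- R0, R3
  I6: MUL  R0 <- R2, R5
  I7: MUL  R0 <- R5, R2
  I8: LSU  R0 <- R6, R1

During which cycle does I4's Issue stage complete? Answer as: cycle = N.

cycle = 8

t=1  I1 dispatched to ADD
t=2  I1 operands ready
t=4  I1 complete
t=5  R2←I1
t=6  I2 dispatched to ADD
t=7  I2 operands ready, I3 dispatched to LSU
t=8  I3 operands ready, I4 dispatched to SHIFT
t=9  I2 complete, I3 complete, I5 dispatched to MUL
t=10  R5←I2, R3←I3
t=11  I4 operands ready
t=12  I4 complete
t=13  R0←I4
t=14  I5 operands ready
t=20  I5 complete
t=21  R1←I5
t=22  I6 dispatched to MUL
t=23  I6 operands ready
t=29  I6 complete
t=30  R0←I6
t=31  I7 dispatched to MUL
t=32  I7 operands ready
t=38  I7 complete
t=39  R0←I7
t=40  I8 dispatched to LSU
t=41  I8 operands ready
t=42  I8 complete
t=43  R0←I8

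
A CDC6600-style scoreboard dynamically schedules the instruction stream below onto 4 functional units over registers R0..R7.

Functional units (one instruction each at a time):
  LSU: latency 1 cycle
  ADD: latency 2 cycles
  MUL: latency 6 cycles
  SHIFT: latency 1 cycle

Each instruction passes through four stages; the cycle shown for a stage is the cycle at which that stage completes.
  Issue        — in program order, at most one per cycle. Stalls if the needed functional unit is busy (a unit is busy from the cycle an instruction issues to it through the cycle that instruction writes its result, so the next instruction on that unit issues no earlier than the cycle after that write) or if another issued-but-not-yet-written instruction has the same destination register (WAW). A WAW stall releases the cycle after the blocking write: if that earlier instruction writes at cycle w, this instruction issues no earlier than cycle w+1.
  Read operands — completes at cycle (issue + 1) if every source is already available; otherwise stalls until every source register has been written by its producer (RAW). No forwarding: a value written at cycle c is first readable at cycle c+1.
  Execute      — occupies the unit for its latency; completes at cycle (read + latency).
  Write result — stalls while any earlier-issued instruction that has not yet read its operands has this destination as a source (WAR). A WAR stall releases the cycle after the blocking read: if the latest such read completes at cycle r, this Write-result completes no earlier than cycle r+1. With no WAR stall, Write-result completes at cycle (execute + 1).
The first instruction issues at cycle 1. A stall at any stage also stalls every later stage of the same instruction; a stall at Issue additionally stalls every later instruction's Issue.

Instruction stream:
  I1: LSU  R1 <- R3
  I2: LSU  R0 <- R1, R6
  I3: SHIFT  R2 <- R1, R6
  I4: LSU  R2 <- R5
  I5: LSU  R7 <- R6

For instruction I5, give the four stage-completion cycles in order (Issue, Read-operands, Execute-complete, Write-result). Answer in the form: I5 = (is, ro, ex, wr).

I1 -> (1, 2, 3, 4)
I2 -> (5, 6, 7, 8)  // struct: LSU busy until I1 writes@4
I3 -> (6, 7, 8, 9)
I4 -> (10, 11, 12, 13)  // WAW R2: wait I3 write@9
I5 -> (14, 15, 16, 17)  // struct: LSU busy until I4 writes@13

I5 = (14, 15, 16, 17)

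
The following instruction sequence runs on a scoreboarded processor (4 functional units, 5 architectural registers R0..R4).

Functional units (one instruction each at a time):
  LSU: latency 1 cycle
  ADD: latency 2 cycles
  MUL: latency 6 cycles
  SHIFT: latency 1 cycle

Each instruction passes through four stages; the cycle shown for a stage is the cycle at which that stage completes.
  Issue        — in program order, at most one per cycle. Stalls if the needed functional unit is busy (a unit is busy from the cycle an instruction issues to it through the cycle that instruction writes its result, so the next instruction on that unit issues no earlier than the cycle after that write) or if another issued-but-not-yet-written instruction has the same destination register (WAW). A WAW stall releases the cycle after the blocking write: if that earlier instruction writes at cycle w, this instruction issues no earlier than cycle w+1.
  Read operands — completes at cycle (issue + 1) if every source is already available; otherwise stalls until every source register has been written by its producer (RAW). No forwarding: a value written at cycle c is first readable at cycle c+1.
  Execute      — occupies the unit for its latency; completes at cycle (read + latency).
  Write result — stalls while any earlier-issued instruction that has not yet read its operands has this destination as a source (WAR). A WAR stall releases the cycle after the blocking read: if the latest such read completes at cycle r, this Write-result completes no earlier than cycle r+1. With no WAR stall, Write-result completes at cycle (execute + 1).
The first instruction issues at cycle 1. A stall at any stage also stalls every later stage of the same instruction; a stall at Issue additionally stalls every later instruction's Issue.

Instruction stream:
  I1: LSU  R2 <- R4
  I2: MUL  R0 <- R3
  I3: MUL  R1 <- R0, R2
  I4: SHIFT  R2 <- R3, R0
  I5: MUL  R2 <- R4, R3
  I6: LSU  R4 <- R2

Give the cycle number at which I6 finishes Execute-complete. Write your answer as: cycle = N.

[1] issue I1 (LSU)
[2] I1 read-ops, issue I2 (MUL)
[3] I1 finished on LSU, I2 read-ops
[4] I1→R2
[9] I2 finished on MUL
[10] I2→R0
[11] issue I3 (MUL)
[12] I3 read-ops, issue I4 (SHIFT)
[13] I4 read-ops
[14] I4 finished on SHIFT
[15] I4→R2
[18] I3 finished on MUL
[19] I3→R1
[20] issue I5 (MUL)
[21] I5 read-ops, issue I6 (LSU)
[27] I5 finished on MUL
[28] I5→R2
[29] I6 read-ops
[30] I6 finished on LSU
[31] I6→R4

cycle = 30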